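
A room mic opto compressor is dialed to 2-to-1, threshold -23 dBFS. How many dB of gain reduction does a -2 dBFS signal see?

Overshoot = -2 − (-23) = 21 dB.
After 2:1 compression the overshoot becomes 21/2 = 10.5 dB.
GR = overshoot in − overshoot out = 21 − 10.5 = 10.5 dB.

10.5 dB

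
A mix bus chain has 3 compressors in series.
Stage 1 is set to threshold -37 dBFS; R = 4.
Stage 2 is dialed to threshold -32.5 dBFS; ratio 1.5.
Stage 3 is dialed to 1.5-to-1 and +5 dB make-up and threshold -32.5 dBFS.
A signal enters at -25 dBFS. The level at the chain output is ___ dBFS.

Stage 1: overshoot 12 dB → 12/4 = 3 dB → -34 dBFS.
Stage 2: -34 dBFS is at or below the -32.5 dBFS threshold — no compression; output -34 dBFS.
Stage 3: -34 dBFS is at or below the -32.5 dBFS threshold — no compression; make-up brings it to -29 dBFS.

-29 dBFS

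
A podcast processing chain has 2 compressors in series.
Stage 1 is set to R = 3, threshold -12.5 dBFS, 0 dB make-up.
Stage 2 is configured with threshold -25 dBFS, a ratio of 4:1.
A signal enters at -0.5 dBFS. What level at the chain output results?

-20.875 dBFS

Stage 1: overshoot 12 dB → 12/3 = 4 dB → -8.5 dBFS.
Stage 2: -8.5 dBFS is 16.5 dB over -25 dBFS; at 4:1 that becomes 4.125 dB over, giving -20.875 dBFS.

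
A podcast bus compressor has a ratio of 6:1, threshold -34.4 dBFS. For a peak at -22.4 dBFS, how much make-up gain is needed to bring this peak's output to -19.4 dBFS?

13 dB

The peak compresses to -34.4 + 12/6 = -32.4 dBFS.
To reach -19.4 dBFS requires -19.4 − (-32.4) = 13 dB of make-up.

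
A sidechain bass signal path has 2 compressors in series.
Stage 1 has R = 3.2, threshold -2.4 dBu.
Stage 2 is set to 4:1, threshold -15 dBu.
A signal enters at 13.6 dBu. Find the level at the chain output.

Stage 1: overshoot 16 dB → 16/3.2 = 5 dB → 2.6 dBu.
Stage 2: 17.6 dB above -15 dBu, reduced 4:1 to 4.4 dB above → -10.6 dBu.

-10.6 dBu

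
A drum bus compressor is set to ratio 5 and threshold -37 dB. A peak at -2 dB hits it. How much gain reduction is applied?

-2 dB exceeds the threshold by 35 dB.
After 5:1 compression the overshoot becomes 35/5 = 7 dB.
Gain reduction = 35 − 7 = 28 dB.

28 dB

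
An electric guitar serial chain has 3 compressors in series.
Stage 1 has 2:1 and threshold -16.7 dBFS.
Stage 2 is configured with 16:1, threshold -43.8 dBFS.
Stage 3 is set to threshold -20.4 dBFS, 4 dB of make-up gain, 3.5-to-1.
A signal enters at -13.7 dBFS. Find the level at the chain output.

Stage 1: overshoot 3 dB → 3/2 = 1.5 dB → -15.2 dBFS.
Stage 2: -15.2 dBFS is 28.6 dB over -43.8 dBFS; at 16:1 that becomes 1.7875 dB over, giving -42.0125 dBFS.
Stage 3: -42.0125 dBFS ≤ -20.4 dBFS, so stage 3 doesn't engage; make-up brings it to -38.0125 dBFS.

-38.0125 dBFS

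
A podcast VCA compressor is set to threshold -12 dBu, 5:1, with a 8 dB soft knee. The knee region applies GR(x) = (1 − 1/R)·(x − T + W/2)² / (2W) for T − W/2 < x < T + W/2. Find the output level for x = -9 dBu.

-11.45 dBu

x − T + W/2 = -9 − (-12) + 4 = 7.
GR = (1 − 1/5) × 7² / 16 = 0.8 × 49 / 16 = 2.45 dB.
Output = -9 − 2.45 = -11.45 dBu.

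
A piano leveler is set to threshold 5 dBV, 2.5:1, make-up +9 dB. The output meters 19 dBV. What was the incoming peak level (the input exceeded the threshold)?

Before make-up, the level was 19 − 9 = 10 dBV.
The compressed level sits 10 − 5 = 5 dB over threshold.
Input overshoot = R × output overshoot = 12.5 dB → input = 5 + 12.5 = 17.5 dBV.

17.5 dBV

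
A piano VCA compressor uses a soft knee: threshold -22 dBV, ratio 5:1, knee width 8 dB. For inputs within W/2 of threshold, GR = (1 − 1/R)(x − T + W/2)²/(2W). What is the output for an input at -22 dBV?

-22.8 dBV

x − T + W/2 = -22 − (-22) + 4 = 4.
GR = (1 − 1/5) × 4² / 16 = 0.8 × 16 / 16 = 0.8 dB.
Output = -22 − 0.8 = -22.8 dBV.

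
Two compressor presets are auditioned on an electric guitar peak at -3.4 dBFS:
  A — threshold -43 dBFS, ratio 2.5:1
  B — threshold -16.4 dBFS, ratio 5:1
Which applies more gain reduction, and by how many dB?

A: GR = 39.6 − 39.6/2.5 = 23.76 dB.
B: GR = 13 − 13/5 = 10.4 dB.
Difference: 13.36 dB in favour of A.

A, by 13.36 dB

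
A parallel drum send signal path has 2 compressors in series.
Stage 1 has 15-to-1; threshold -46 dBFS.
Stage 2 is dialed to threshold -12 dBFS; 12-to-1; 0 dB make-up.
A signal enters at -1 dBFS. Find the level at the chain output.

-43 dBFS

Stage 1: -1 dBFS is 45 dB over -46 dBFS; at 15:1 that becomes 3 dB over, giving -43 dBFS.
Stage 2: below threshold (-43 ≤ -12); passes unchanged; output -43 dBFS.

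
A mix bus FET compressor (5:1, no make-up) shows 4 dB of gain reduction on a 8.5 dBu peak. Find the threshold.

Input is 5 dB above T (since output overshoot × R = input overshoot: (4.5 − T)·5 = 8.5 − T gives T = 3.5 dBu).
Check: 3.5 + (8.5 − 3.5)/5 = 3.5 + 1 = 4.5 dBu. ✓

3.5 dBu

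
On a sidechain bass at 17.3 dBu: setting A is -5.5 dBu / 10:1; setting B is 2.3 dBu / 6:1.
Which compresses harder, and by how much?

A: overshoot 22.8 dB → output overshoot 2.28 dB → GR 20.52 dB.
B: overshoot 15 dB → output overshoot 2.5 dB → GR 12.5 dB.
A applies 8.02 dB more gain reduction.

A, by 8.02 dB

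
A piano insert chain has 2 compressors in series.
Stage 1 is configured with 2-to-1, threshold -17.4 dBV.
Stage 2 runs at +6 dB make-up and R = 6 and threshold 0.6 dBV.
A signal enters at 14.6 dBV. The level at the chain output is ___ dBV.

Stage 1: 14.6 dBV is 32 dB over -17.4 dBV; at 2:1 that becomes 16 dB over, giving -1.4 dBV.
Stage 2: below threshold (-1.4 ≤ 0.6); passes unchanged; make-up brings it to 4.6 dBV.

4.6 dBV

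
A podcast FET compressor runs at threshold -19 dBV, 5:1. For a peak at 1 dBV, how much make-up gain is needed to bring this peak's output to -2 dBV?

13 dB

Overshoot 20 dB → 20/5 = 4 dB after compression, so the compressed level is -19 + 4 = -15 dBV.
Make-up = target − compressed = -2 − (-15) = 13 dB.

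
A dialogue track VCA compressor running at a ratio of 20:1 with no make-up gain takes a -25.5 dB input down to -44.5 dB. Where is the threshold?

-45.5 dB

Gain reduction = -25.5 − (-44.5) = 19 dB; output overshoot = GR / (R − 1) = 19 / 19 = 1 dB.
Threshold = output − output overshoot = -44.5 − 1 = -45.5 dB.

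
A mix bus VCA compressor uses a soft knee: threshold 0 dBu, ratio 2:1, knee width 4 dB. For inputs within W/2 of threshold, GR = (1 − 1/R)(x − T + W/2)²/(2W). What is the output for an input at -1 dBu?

-1.0625 dBu

x − T + W/2 = -1 − 0 + 2 = 1.
GR = (1 − 1/2) × 1² / 8 = 0.5 × 1 / 8 = 0.0625 dB.
Output = -1 − 0.0625 = -1.0625 dBu.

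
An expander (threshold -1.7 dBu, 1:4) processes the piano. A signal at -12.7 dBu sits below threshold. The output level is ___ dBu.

-45.7 dBu

Undershoot = (-1.7) − (-12.7) = 11 dB.
At 1:4, that expands to 44 dB under threshold.
Output = -1.7 − 44 = -45.7 dBu.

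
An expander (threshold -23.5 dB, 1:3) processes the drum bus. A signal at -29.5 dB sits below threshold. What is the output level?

Below threshold, a 1:3 expander applies gain = (3−1)×(T − x) of attenuation.
(3−1) × 6 = 12 dB, so output = -29.5 − 12 = -41.5 dB.

-41.5 dB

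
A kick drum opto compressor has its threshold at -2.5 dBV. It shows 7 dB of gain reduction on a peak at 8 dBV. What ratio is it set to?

3:1

Input overshoot = 8 − (-2.5) = 10.5 dB.
Output overshoot = 10.5 − 7 = 3.5 dB.
Ratio = input overshoot / output overshoot = 10.5 / 3.5 = 3.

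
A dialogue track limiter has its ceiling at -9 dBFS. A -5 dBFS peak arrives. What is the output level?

-9 dBFS

At ∞:1, everything above -9 dBFS is held at the ceiling.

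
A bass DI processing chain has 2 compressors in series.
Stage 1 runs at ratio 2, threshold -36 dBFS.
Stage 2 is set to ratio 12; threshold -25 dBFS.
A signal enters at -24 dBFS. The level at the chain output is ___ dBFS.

Stage 1: -24 dBFS is 12 dB over -36 dBFS; at 2:1 that becomes 6 dB over, giving -30 dBFS.
Stage 2: -30 dBFS is at or below the -25 dBFS threshold — no compression; output -30 dBFS.

-30 dBFS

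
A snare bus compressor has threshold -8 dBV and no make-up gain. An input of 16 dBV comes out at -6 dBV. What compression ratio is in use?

12:1

Input overshoot = 16 − (-8) = 24 dB; output overshoot = -6 − (-8) = 2 dB.
Ratio = 24 / 2 = 12.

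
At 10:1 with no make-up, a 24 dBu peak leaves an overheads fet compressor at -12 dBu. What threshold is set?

Input is 40 dB above T (since output overshoot × R = input overshoot: (-12 − T)·10 = 24 − T gives T = -16 dBu).
Check: -16 + (24 − (-16))/10 = -16 + 4 = -12 dBu. ✓

-16 dBu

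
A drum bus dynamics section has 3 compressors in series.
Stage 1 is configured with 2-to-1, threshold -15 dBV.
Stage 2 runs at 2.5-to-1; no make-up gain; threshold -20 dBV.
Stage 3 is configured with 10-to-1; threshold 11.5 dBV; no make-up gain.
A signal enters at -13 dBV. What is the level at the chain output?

-17.6 dBV

Stage 1: 2 dB above -15 dBV, reduced 2:1 to 1 dB above → -14 dBV.
Stage 2: overshoot 6 dB → 6/2.5 = 2.4 dB → -17.6 dBV.
Stage 3: -17.6 dBV ≤ 11.5 dBV, so stage 3 doesn't engage; output -17.6 dBV.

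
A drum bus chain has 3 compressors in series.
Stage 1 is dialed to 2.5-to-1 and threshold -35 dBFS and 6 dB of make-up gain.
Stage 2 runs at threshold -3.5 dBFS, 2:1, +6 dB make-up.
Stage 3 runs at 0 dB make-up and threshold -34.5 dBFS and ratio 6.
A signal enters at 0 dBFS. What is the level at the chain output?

-30.25 dBFS

Stage 1: 35 dB above -35 dBFS, reduced 2.5:1 to 14 dB above → -21 dBFS; +6 dB make-up → -15 dBFS.
Stage 2: -15 dBFS ≤ -3.5 dBFS, so stage 2 doesn't engage; make-up brings it to -9 dBFS.
Stage 3: -9 dBFS is 25.5 dB over -34.5 dBFS; at 6:1 that becomes 4.25 dB over, giving -30.25 dBFS.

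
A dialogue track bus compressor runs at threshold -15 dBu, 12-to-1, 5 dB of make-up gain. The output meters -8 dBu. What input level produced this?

Remove make-up: -8 − 5 = -13 dBu.
The compressed level sits -13 − (-15) = 2 dB over threshold.
Before 12:1 compression the overshoot was 2 × 12 = 24 dB, so input = -15 + 24 = 9 dBu.

9 dBu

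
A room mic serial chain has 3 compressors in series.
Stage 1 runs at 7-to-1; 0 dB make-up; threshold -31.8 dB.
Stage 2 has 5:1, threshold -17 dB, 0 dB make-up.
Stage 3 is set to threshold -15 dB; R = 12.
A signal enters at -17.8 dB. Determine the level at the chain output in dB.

-29.8 dB

Stage 1: overshoot 14 dB → 14/7 = 2 dB → -29.8 dB.
Stage 2: -29.8 dB ≤ -17 dB, so stage 2 doesn't engage; output -29.8 dB.
Stage 3: below threshold (-29.8 ≤ -15); passes unchanged; output -29.8 dB.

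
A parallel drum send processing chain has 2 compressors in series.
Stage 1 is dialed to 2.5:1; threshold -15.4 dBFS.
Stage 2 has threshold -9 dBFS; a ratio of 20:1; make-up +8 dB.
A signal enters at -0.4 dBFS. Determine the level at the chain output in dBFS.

Stage 1: 15 dB above -15.4 dBFS, reduced 2.5:1 to 6 dB above → -9.4 dBFS.
Stage 2: below threshold (-9.4 ≤ -9); passes unchanged; make-up brings it to -1.4 dBFS.

-1.4 dBFS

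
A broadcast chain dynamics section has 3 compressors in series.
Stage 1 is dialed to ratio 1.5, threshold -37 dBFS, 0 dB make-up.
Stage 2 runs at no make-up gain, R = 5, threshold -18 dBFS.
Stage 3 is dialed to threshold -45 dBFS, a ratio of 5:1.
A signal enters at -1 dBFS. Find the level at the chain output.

-39.4 dBFS

Stage 1: 36 dB above -37 dBFS, reduced 1.5:1 to 24 dB above → -13 dBFS.
Stage 2: -13 dBFS is 5 dB over -18 dBFS; at 5:1 that becomes 1 dB over, giving -17 dBFS.
Stage 3: 28 dB above -45 dBFS, reduced 5:1 to 5.6 dB above → -39.4 dBFS.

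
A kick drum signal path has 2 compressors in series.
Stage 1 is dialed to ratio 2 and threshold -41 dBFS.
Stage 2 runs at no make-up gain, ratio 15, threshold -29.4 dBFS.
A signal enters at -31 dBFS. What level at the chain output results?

-36 dBFS

Stage 1: -31 dBFS is 10 dB over -41 dBFS; at 2:1 that becomes 5 dB over, giving -36 dBFS.
Stage 2: -36 dBFS ≤ -29.4 dBFS, so stage 2 doesn't engage; output -36 dBFS.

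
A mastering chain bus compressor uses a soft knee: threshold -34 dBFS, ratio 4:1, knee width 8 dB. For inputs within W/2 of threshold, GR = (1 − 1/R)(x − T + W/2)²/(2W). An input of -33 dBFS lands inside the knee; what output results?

x − T + W/2 = -33 − (-34) + 4 = 5.
GR = (1 − 1/4) × 5² / 16 = 0.75 × 25 / 16 = 1.171875 dB.
Output = -33 − 1.171875 = -34.171875 dBFS.

-34.171875 dBFS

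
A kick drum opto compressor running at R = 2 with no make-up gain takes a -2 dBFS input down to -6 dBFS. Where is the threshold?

Let T be the threshold. Output overshoot = (input overshoot)/R, so -6 − T = (-2 − T)/2.
2·(-6 − T) = -2 − T → 1·T = -12 − (-2) = -10.
T = -10/1 = -10 dBFS.

-10 dBFS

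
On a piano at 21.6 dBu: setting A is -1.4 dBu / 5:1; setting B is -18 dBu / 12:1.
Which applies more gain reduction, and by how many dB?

B, by 17.9 dB

A: GR = 23 − 23/5 = 18.4 dB.
B: GR = 39.6 − 39.6/12 = 36.3 dB.
B reduces 17.9 dB more.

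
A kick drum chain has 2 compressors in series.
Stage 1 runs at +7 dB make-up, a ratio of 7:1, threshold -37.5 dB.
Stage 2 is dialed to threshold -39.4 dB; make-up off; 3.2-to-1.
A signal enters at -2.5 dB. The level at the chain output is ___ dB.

Stage 1: -2.5 dB is 35 dB over -37.5 dB; at 7:1 that becomes 5 dB over, giving -32.5 dB; +7 dB make-up → -25.5 dB.
Stage 2: 13.9 dB above -39.4 dB, reduced 3.2:1 to 4.34375 dB above → -35.05625 dB.

-35.05625 dB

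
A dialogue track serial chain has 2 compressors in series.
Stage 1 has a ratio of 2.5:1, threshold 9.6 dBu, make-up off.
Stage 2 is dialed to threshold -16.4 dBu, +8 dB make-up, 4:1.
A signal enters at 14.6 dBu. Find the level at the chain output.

Stage 1: 14.6 dBu is 5 dB over 9.6 dBu; at 2.5:1 that becomes 2 dB over, giving 11.6 dBu.
Stage 2: 11.6 dBu is 28 dB over -16.4 dBu; at 4:1 that becomes 7 dB over, giving -9.4 dBu; +8 dB make-up → -1.4 dBu.

-1.4 dBu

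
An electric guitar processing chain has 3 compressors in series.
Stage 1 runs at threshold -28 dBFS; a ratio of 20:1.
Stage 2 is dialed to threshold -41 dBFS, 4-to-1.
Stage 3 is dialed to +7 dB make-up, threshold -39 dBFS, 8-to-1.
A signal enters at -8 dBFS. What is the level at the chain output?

Stage 1: -8 dBFS is 20 dB over -28 dBFS; at 20:1 that becomes 1 dB over, giving -27 dBFS.
Stage 2: 14 dB above -41 dBFS, reduced 4:1 to 3.5 dB above → -37.5 dBFS.
Stage 3: -37.5 dBFS is 1.5 dB over -39 dBFS; at 8:1 that becomes 0.1875 dB over, giving -38.8125 dBFS; +7 dB make-up → -31.8125 dBFS.

-31.8125 dBFS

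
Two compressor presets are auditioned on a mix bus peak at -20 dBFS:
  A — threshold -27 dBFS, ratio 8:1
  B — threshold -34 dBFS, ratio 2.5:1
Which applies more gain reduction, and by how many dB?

A: GR = 7 − 7/8 = 6.125 dB.
B: GR = 14 − 14/2.5 = 8.4 dB.
B applies 2.275 dB more gain reduction.

B, by 2.275 dB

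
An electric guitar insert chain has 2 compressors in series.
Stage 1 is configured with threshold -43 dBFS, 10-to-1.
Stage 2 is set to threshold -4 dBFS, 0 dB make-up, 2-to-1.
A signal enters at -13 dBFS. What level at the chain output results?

Stage 1: overshoot 30 dB → 30/10 = 3 dB → -40 dBFS.
Stage 2: -40 dBFS is at or below the -4 dBFS threshold — no compression; output -40 dBFS.

-40 dBFS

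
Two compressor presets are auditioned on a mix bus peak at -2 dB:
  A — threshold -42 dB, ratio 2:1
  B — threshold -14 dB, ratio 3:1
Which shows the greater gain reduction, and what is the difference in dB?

A, by 12 dB

A: overshoot 40 dB → output overshoot 20 dB → GR 20 dB.
B: overshoot 12 dB → output overshoot 4 dB → GR 8 dB.
A applies 12 dB more gain reduction.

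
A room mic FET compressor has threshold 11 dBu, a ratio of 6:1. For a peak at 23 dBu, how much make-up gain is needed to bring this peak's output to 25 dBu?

12 dB

Without make-up, output = threshold + overshoot/6 = 11 + 2 = 13 dBu.
Gap to target: 12 dB.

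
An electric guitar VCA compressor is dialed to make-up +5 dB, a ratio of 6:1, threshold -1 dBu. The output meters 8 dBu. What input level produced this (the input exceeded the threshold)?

Stripping the +5 dB make-up gives 3 dBu at the gain stage.
The compressed level sits 3 − (-1) = 4 dB over threshold.
Undo the ratio: input overshoot = 4 × 6 = 24 dB, giving input = 23 dBu.

23 dBu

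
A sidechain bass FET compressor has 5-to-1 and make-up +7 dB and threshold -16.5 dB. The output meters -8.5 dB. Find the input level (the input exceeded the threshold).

Remove make-up: -8.5 − 7 = -15.5 dB.
That's 1 dB above the -16.5 dB threshold.
Undo the ratio: input overshoot = 1 × 5 = 5 dB, giving input = -11.5 dB.

-11.5 dB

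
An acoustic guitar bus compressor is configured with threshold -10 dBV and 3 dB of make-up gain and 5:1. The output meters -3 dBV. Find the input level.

Before make-up, the level was -3 − 3 = -6 dBV.
That's 4 dB above the -10 dBV threshold.
Undo the ratio: input overshoot = 4 × 5 = 20 dB, giving input = 10 dBV.

10 dBV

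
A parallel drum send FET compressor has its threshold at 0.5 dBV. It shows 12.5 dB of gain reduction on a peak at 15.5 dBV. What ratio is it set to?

6:1

Input overshoot = 15.5 − 0.5 = 15 dB.
Output overshoot = 15 − 12.5 = 2.5 dB.
Ratio = input overshoot / output overshoot = 15 / 2.5 = 6.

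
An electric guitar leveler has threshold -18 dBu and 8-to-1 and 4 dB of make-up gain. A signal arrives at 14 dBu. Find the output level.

Overshoot: 14 − (-18) = 32 dB.
8:1 compression reduces that to 32/8 = 4 dB over.
Output = -18 + 4 = -14 dBu; make-up adds 4 dB, giving -10 dBu.

-10 dBu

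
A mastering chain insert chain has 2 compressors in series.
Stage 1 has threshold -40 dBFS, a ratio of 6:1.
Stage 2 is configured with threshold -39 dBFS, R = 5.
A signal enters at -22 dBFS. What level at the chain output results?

Stage 1: 18 dB above -40 dBFS, reduced 6:1 to 3 dB above → -37 dBFS.
Stage 2: -37 dBFS is 2 dB over -39 dBFS; at 5:1 that becomes 0.4 dB over, giving -38.6 dBFS.

-38.6 dBFS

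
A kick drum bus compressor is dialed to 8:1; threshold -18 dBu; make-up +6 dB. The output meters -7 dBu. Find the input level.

22 dBu

Stripping the +6 dB make-up gives -13 dBu at the gain stage.
The compressed level sits -13 − (-18) = 5 dB over threshold.
Input overshoot = R × output overshoot = 40 dB → input = -18 + 40 = 22 dBu.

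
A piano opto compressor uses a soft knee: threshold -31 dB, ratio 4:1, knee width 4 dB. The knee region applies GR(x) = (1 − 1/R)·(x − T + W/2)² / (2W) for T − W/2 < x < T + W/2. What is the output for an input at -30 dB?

x − T + W/2 = -30 − (-31) + 2 = 3.
GR = (1 − 1/4) × 3² / 8 = 0.75 × 9 / 8 = 0.84375 dB.
Output = -30 − 0.84375 = -30.84375 dB.

-30.84375 dB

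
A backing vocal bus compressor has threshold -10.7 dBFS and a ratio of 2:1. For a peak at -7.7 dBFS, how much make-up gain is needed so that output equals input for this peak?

The peak compresses to -10.7 + 3/2 = -9.2 dBFS.
To reach -7.7 dBFS requires -7.7 − (-9.2) = 1.5 dB of make-up.

1.5 dB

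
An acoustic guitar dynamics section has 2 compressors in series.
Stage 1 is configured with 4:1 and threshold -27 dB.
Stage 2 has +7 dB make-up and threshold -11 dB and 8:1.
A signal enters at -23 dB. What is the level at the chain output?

-19 dB

Stage 1: 4 dB above -27 dB, reduced 4:1 to 1 dB above → -26 dB.
Stage 2: below threshold (-26 ≤ -11); passes unchanged; make-up brings it to -19 dB.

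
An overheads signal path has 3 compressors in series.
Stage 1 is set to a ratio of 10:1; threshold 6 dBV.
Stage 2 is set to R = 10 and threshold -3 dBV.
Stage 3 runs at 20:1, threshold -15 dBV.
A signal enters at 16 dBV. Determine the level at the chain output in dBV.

Stage 1: 10 dB above 6 dBV, reduced 10:1 to 1 dB above → 7 dBV.
Stage 2: 10 dB above -3 dBV, reduced 10:1 to 1 dB above → -2 dBV.
Stage 3: 13 dB above -15 dBV, reduced 20:1 to 0.65 dB above → -14.35 dBV.

-14.35 dBV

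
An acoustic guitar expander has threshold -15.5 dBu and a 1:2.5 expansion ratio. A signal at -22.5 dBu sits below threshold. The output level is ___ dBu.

-33 dBu

Undershoot = (-15.5) − (-22.5) = 7 dB.
At 1:2.5, that expands to 17.5 dB under threshold.
Output = -15.5 − 17.5 = -33 dBu.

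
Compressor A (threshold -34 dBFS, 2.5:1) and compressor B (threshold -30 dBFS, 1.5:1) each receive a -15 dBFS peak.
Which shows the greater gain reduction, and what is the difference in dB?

A, by 6.4 dB

A: 19 dB over, compressed to 7.6 dB over, so 11.4 dB of GR.
B: 15 dB over, compressed to 10 dB over, so 5 dB of GR.
A reduces 6.4 dB more.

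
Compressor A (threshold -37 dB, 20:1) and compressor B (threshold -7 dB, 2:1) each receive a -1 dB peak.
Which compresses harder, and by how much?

A, by 31.2 dB

A: overshoot 36 dB → output overshoot 1.8 dB → GR 34.2 dB.
B: overshoot 6 dB → output overshoot 3 dB → GR 3 dB.
Difference: 31.2 dB in favour of A.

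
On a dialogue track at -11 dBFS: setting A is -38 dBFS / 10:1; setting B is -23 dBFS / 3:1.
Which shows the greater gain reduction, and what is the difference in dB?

A, by 16.3 dB

A: GR = 27 − 27/10 = 24.3 dB.
B: GR = 12 − 12/3 = 8 dB.
A applies 16.3 dB more gain reduction.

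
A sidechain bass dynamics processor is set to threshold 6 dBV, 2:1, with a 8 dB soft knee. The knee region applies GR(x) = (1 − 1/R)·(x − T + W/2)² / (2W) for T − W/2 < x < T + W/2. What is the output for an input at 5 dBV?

4.71875 dBV

x − T + W/2 = 5 − 6 + 4 = 3.
GR = (1 − 1/2) × 3² / 16 = 0.5 × 9 / 16 = 0.28125 dB.
Output = 5 − 0.28125 = 4.71875 dBV.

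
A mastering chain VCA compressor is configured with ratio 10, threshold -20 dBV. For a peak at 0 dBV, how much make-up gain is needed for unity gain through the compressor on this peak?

Without make-up, output = threshold + overshoot/10 = -20 + 2 = -18 dBV.
Gap to target: 18 dB.

18 dB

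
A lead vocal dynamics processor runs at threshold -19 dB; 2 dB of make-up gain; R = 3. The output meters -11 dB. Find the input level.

Remove make-up: -11 − 2 = -13 dB.
Post-compression overshoot = -13 − (-19) = 6 dB.
Input overshoot = R × output overshoot = 18 dB → input = -19 + 18 = -1 dB.

-1 dB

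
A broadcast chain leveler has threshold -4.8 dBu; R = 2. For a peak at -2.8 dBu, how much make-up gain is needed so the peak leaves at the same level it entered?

Overshoot 2 dB → 2/2 = 1 dB after compression, so the compressed level is -4.8 + 1 = -3.8 dBu.
Make-up = target − compressed = -2.8 − (-3.8) = 1 dB.

1 dB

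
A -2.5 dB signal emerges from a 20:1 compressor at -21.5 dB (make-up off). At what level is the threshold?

-22.5 dB

Let T be the threshold. Output overshoot = (input overshoot)/R, so -21.5 − T = (-2.5 − T)/20.
20·(-21.5 − T) = -2.5 − T → 19·T = -430 − (-2.5) = -427.5.
T = -427.5/19 = -22.5 dB.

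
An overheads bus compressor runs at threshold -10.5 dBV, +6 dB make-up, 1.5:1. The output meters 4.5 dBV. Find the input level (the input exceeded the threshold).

Before make-up, the level was 4.5 − 6 = -1.5 dBV.
The compressed level sits -1.5 − (-10.5) = 9 dB over threshold.
Undo the ratio: input overshoot = 9 × 1.5 = 13.5 dB, giving input = 3 dBV.

3 dBV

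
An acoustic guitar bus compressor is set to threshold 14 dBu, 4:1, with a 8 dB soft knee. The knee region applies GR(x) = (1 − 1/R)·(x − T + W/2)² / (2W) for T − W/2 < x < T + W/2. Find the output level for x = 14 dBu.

x − T + W/2 = 14 − 14 + 4 = 4.
GR = (1 − 1/4) × 4² / 16 = 0.75 × 16 / 16 = 0.75 dB.
Output = 14 − 0.75 = 13.25 dBu.

13.25 dBu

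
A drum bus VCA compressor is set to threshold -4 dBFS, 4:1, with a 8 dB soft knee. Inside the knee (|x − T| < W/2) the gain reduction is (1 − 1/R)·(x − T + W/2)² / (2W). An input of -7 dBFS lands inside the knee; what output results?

x − T + W/2 = -7 − (-4) + 4 = 1.
GR = (1 − 1/4) × 1² / 16 = 0.75 × 1 / 16 = 0.046875 dB.
Output = -7 − 0.046875 = -7.046875 dBFS.

-7.046875 dBFS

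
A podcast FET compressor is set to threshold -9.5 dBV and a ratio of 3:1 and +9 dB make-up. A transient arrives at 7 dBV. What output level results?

Overshoot: 7 − (-9.5) = 16.5 dB.
The 16.5 dB excess becomes 5.5 dB after 3:1 reduction.
That puts the output at -4 dBV; make-up adds 9 dB, giving 5 dBV.

5 dBV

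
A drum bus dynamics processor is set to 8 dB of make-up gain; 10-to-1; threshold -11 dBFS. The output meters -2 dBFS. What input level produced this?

Stripping the +8 dB make-up gives -10 dBFS at the gain stage.
Post-compression overshoot = -10 − (-11) = 1 dB.
Before 10:1 compression the overshoot was 1 × 10 = 10 dB, so input = -11 + 10 = -1 dBFS.

-1 dBFS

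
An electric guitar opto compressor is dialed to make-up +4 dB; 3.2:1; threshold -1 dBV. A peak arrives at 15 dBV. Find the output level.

Overshoot: 15 − (-1) = 16 dB.
The 16 dB excess becomes 5 dB after 3.2:1 reduction.
Output = -1 + 5 = 4 dBV; make-up adds 4 dB, giving 8 dBV.

8 dBV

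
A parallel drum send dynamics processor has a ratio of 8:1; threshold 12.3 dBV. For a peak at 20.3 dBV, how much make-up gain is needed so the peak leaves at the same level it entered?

Overshoot 8 dB → 8/8 = 1 dB after compression, so the compressed level is 12.3 + 1 = 13.3 dBV.
Make-up = target − compressed = 20.3 − 13.3 = 7 dB.

7 dB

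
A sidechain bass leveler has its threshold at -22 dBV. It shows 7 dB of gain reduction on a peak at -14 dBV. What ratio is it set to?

Input overshoot = -14 − (-22) = 8 dB.
Output overshoot = 8 − 7 = 1 dB.
Ratio = input overshoot / output overshoot = 8 / 1 = 8.

8:1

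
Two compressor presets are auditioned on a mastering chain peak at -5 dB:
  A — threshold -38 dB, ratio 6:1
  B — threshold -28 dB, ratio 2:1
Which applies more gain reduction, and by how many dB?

A, by 16 dB

A: 33 dB over, compressed to 5.5 dB over, so 27.5 dB of GR.
B: 23 dB over, compressed to 11.5 dB over, so 11.5 dB of GR.
A reduces 16 dB more.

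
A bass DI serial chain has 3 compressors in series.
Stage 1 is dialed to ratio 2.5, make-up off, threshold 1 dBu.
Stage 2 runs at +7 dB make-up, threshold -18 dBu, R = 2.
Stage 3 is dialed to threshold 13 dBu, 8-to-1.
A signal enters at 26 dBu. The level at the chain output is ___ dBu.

3.5 dBu

Stage 1: overshoot 25 dB → 25/2.5 = 10 dB → 11 dBu.
Stage 2: 29 dB above -18 dBu, reduced 2:1 to 14.5 dB above → -3.5 dBu; +7 dB make-up → 3.5 dBu.
Stage 3: 3.5 dBu is at or below the 13 dBu threshold — no compression; output 3.5 dBu.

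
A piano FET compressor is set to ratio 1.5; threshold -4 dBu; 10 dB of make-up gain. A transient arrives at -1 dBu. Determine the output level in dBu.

-1 dBu sits 3 dB over threshold.
At 1.5:1 the overshoot is divided by 1.5, leaving 2 dB above threshold.
Output = -4 + 2 = -2 dBu; make-up adds 10 dB, giving 8 dBu.

8 dBu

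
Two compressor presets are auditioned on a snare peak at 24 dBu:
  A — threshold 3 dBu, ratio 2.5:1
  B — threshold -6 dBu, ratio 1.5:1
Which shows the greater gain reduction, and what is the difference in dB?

A: overshoot 21 dB → output overshoot 8.4 dB → GR 12.6 dB.
B: overshoot 30 dB → output overshoot 20 dB → GR 10 dB.
Difference: 2.6 dB in favour of A.

A, by 2.6 dB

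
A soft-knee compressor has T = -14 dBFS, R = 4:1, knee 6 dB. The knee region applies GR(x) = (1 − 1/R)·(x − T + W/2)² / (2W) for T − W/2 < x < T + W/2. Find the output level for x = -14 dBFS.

-14.5625 dBFS

x − T + W/2 = -14 − (-14) + 3 = 3.
GR = (1 − 1/4) × 3² / 12 = 0.75 × 9 / 12 = 0.5625 dB.
Output = -14 − 0.5625 = -14.5625 dBFS.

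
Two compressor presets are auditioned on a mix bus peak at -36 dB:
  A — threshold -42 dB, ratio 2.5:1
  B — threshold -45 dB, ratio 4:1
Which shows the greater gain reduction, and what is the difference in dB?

A: 6 dB over, compressed to 2.4 dB over, so 3.6 dB of GR.
B: 9 dB over, compressed to 2.25 dB over, so 6.75 dB of GR.
Difference: 3.15 dB in favour of B.

B, by 3.15 dB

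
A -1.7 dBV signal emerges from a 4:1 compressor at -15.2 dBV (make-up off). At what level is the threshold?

Gain reduction = -1.7 − (-15.2) = 13.5 dB; output overshoot = GR / (R − 1) = 13.5 / 3 = 4.5 dB.
Threshold = output − output overshoot = -15.2 − 4.5 = -19.7 dBV.

-19.7 dBV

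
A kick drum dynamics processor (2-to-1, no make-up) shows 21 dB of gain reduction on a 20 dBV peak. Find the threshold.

-22 dBV

Gain reduction = 20 − (-1) = 21 dB; output overshoot = GR / (R − 1) = 21 / 1 = 21 dB.
Threshold = output − output overshoot = -1 − 21 = -22 dBV.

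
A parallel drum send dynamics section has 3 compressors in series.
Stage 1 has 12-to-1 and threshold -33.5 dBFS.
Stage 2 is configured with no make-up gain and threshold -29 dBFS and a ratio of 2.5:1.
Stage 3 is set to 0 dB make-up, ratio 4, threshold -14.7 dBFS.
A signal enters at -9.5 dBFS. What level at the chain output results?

-31.5 dBFS

Stage 1: -9.5 dBFS is 24 dB over -33.5 dBFS; at 12:1 that becomes 2 dB over, giving -31.5 dBFS.
Stage 2: -31.5 dBFS ≤ -29 dBFS, so stage 2 doesn't engage; output -31.5 dBFS.
Stage 3: -31.5 dBFS ≤ -14.7 dBFS, so stage 3 doesn't engage; output -31.5 dBFS.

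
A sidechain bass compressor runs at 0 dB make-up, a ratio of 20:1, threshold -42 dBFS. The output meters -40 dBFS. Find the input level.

-2 dBFS

The compressed level sits -40 − (-42) = 2 dB over threshold.
Undo the ratio: input overshoot = 2 × 20 = 40 dB, giving input = -2 dBFS.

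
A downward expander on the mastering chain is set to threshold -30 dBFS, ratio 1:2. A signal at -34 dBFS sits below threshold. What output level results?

-38 dBFS

The input is 4 dB below the -30 dBFS threshold.
A 1:2 expander multiplies undershoot by 2: 4 × 2 = 8 dB below threshold.
Output = -30 − 8 = -38 dBFS.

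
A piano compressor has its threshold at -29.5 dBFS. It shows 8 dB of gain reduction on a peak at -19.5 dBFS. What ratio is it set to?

Input overshoot = -19.5 − (-29.5) = 10 dB.
Output overshoot = 10 − 8 = 2 dB.
Ratio = input overshoot / output overshoot = 10 / 2 = 5.

5:1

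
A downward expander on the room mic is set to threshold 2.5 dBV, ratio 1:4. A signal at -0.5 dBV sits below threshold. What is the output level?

-9.5 dBV

Below threshold, a 1:4 expander applies gain = (4−1)×(T − x) of attenuation.
(4−1) × 3 = 9 dB, so output = -0.5 − 9 = -9.5 dBV.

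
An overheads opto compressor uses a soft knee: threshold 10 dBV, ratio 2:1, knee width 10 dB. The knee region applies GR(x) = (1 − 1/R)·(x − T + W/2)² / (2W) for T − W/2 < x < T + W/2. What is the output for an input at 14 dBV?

11.975 dBV

x − T + W/2 = 14 − 10 + 5 = 9.
GR = (1 − 1/2) × 9² / 20 = 0.5 × 81 / 20 = 2.025 dB.
Output = 14 − 2.025 = 11.975 dBV.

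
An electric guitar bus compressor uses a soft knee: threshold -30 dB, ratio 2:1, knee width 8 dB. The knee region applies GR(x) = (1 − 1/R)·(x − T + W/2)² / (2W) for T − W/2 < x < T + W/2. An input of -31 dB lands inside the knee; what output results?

x − T + W/2 = -31 − (-30) + 4 = 3.
GR = (1 − 1/2) × 3² / 16 = 0.5 × 9 / 16 = 0.28125 dB.
Output = -31 − 0.28125 = -31.28125 dB.

-31.28125 dB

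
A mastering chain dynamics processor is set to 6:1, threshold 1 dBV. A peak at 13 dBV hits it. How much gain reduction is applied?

10 dB

Overshoot = 13 − 1 = 12 dB.
A 6:1 ratio leaves 2 dB of that excess.
Gain reduction = 12 − 2 = 10 dB.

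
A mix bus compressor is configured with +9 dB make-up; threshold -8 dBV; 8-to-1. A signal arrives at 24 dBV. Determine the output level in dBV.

5 dBV

The input is 32 dB above the -8 dBV threshold.
8:1 compression reduces that to 32/8 = 4 dB over.
That puts the output at -4 dBV; make-up adds 9 dB, giving 5 dBV.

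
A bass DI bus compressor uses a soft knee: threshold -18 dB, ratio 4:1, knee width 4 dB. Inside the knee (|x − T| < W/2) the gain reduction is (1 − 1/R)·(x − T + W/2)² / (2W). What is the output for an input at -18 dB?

-18.375 dB

x − T + W/2 = -18 − (-18) + 2 = 2.
GR = (1 − 1/4) × 2² / 8 = 0.75 × 4 / 8 = 0.375 dB.
Output = -18 − 0.375 = -18.375 dB.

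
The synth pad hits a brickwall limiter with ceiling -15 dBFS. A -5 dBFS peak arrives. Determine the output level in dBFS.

The limiter clamps the peak to its -15 dBFS ceiling.

-15 dBFS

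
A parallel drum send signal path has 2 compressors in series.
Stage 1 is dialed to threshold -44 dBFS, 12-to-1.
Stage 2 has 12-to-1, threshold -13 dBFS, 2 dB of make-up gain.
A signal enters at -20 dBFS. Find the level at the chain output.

-40 dBFS

Stage 1: overshoot 24 dB → 24/12 = 2 dB → -42 dBFS.
Stage 2: -42 dBFS is at or below the -13 dBFS threshold — no compression; make-up brings it to -40 dBFS.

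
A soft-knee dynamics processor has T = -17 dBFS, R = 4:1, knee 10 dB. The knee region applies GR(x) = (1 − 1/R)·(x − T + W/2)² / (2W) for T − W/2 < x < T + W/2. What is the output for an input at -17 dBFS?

-17.9375 dBFS

x − T + W/2 = -17 − (-17) + 5 = 5.
GR = (1 − 1/4) × 5² / 20 = 0.75 × 25 / 20 = 0.9375 dB.
Output = -17 − 0.9375 = -17.9375 dBFS.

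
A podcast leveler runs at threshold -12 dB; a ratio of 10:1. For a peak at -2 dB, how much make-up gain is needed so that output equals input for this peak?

Overshoot 10 dB → 10/10 = 1 dB after compression, so the compressed level is -12 + 1 = -11 dB.
Make-up = target − compressed = -2 − (-11) = 9 dB.

9 dB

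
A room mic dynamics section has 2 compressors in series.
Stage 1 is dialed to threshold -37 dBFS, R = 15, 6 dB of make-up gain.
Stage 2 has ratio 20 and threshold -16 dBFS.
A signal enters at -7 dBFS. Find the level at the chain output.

Stage 1: overshoot 30 dB → 30/15 = 2 dB → -35 dBFS; +6 dB make-up → -29 dBFS.
Stage 2: -29 dBFS ≤ -16 dBFS, so stage 2 doesn't engage; output -29 dBFS.

-29 dBFS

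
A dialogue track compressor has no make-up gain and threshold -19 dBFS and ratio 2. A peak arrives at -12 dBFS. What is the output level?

-15.5 dBFS

The input is 7 dB above the -19 dBFS threshold.
2:1 compression reduces that to 7/2 = 3.5 dB over.
So the level is -19 + 3.5 = -15.5 dBFS.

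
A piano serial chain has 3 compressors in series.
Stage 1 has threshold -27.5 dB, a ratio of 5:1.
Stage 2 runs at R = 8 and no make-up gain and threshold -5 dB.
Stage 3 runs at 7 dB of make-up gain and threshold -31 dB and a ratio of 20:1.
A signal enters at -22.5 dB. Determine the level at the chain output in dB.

Stage 1: -22.5 dB is 5 dB over -27.5 dB; at 5:1 that becomes 1 dB over, giving -26.5 dB.
Stage 2: -26.5 dB is at or below the -5 dB threshold — no compression; output -26.5 dB.
Stage 3: 4.5 dB above -31 dB, reduced 20:1 to 0.225 dB above → -30.775 dB; +7 dB make-up → -23.775 dB.

-23.775 dB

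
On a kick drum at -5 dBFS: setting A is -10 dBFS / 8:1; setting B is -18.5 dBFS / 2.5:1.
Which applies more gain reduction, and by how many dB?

A: GR = 5 − 5/8 = 4.375 dB.
B: GR = 13.5 − 13.5/2.5 = 8.1 dB.
B applies 3.725 dB more gain reduction.

B, by 3.725 dB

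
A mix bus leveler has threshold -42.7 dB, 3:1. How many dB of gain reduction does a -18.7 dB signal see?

The signal is 24 dB above threshold.
A 3:1 ratio leaves 8 dB of that excess.
So the signal is attenuated by 24 − 8 = 16 dB.

16 dB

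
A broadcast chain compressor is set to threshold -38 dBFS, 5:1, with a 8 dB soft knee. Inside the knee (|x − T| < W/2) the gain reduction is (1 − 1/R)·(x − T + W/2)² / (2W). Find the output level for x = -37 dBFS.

-38.25 dBFS

x − T + W/2 = -37 − (-38) + 4 = 5.
GR = (1 − 1/5) × 5² / 16 = 0.8 × 25 / 16 = 1.25 dB.
Output = -37 − 1.25 = -38.25 dBFS.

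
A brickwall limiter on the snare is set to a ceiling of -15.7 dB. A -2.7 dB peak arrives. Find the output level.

The limiter clamps the peak to its -15.7 dB ceiling.

-15.7 dB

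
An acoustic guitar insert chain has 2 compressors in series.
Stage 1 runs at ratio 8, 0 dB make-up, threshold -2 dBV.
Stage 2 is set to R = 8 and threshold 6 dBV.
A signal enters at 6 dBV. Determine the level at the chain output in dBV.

-1 dBV

Stage 1: 8 dB above -2 dBV, reduced 8:1 to 1 dB above → -1 dBV.
Stage 2: below threshold (-1 ≤ 6); passes unchanged; output -1 dBV.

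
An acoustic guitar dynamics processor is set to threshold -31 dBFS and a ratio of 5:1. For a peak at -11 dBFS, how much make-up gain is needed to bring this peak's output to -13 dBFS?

14 dB

Overshoot 20 dB → 20/5 = 4 dB after compression, so the compressed level is -31 + 4 = -27 dBFS.
Make-up = target − compressed = -13 − (-27) = 14 dB.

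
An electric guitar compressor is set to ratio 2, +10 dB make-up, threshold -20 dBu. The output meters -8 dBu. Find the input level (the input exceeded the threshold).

Before make-up, the level was -8 − 10 = -18 dBu.
Post-compression overshoot = -18 − (-20) = 2 dB.
Input overshoot = R × output overshoot = 4 dB → input = -20 + 4 = -16 dBu.

-16 dBu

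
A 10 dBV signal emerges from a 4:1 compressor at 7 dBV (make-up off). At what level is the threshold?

6 dBV

Let T be the threshold. Output overshoot = (input overshoot)/R, so 7 − T = (10 − T)/4.
4·(7 − T) = 10 − T → 3·T = 28 − 10 = 18.
T = 18/3 = 6 dBV.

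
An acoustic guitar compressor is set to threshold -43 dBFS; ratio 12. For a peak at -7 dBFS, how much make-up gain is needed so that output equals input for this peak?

33 dB

The peak compresses to -43 + 36/12 = -40 dBFS.
To reach -7 dBFS requires -7 − (-40) = 33 dB of make-up.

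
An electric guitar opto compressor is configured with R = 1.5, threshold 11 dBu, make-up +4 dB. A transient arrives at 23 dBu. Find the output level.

23 dBu sits 12 dB over threshold.
At 1.5:1 the overshoot is divided by 1.5, leaving 8 dB above threshold.
So the level is 11 + 8 = 19 dBu; make-up adds 4 dB, giving 23 dBu.

23 dBu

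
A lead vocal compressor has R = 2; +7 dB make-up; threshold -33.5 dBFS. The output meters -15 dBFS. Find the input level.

-10.5 dBFS

Before make-up, the level was -15 − 7 = -22 dBFS.
The compressed level sits -22 − (-33.5) = 11.5 dB over threshold.
Input overshoot = R × output overshoot = 23 dB → input = -33.5 + 23 = -10.5 dBFS.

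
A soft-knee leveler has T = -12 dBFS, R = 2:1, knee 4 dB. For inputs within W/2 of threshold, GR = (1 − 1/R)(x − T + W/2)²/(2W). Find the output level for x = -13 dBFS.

-13.0625 dBFS

x − T + W/2 = -13 − (-12) + 2 = 1.
GR = (1 − 1/2) × 1² / 8 = 0.5 × 1 / 8 = 0.0625 dB.
Output = -13 − 0.0625 = -13.0625 dBFS.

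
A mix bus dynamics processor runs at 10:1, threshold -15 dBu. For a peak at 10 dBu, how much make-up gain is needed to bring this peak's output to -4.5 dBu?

Without make-up, output = threshold + overshoot/10 = -15 + 2.5 = -12.5 dBu.
Gap to target: 8 dB.

8 dB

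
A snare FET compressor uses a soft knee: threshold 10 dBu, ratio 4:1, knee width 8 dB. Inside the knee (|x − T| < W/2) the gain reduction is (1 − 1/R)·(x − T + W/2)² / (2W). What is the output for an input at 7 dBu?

6.953125 dBu

x − T + W/2 = 7 − 10 + 4 = 1.
GR = (1 − 1/4) × 1² / 16 = 0.75 × 1 / 16 = 0.046875 dB.
Output = 7 − 0.046875 = 6.953125 dBu.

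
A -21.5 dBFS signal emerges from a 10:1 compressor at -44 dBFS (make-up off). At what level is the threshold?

Input is 25 dB above T (since output overshoot × R = input overshoot: (-44 − T)·10 = -21.5 − T gives T = -46.5 dBFS).
Check: -46.5 + (-21.5 − (-46.5))/10 = -46.5 + 2.5 = -44 dBFS. ✓

-46.5 dBFS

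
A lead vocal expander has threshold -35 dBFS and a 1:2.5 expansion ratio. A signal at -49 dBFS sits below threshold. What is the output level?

Undershoot = (-35) − (-49) = 14 dB.
At 1:2.5, that expands to 35 dB under threshold.
Output = -35 − 35 = -70 dBFS.

-70 dBFS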